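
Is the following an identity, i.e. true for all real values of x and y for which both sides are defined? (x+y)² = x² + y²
No, this is NOT an identity.

Claim: (x+y)² = x² + y².
Test a specific point where both sides are defined: x = -2, y = 3/2.
LHS = (x+y)² ≈ 0.2500
RHS = x² + y² ≈ 6.2500
Since 0.2500 ≠ 6.2500, the equation fails at this point, so it cannot hold for all real values of x and y for which both sides are defined.
The correct expansion is (x+y)² = x² + 2xy + y²; the cross term 2xy is missing.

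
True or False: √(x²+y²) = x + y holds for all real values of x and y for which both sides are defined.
Claim: √(x²+y²) = x + y.
Test a specific point where both sides are defined: x = -2, y = -3.
LHS = √(x²+y²) ≈ 3.6056
RHS = x + y ≈ -5.0000
Since 3.6056 ≠ -5.0000, the equation fails at this point, so it cannot hold for all real values of x and y for which both sides are defined.
(x+y)² = x² + 2xy + y², not x² + y², so the square root does not split this way.

Conclusion: False.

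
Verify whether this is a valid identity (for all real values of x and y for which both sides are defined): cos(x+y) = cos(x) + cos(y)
Claim: cos(x+y) = cos(x) + cos(y).
Test a specific point where both sides are defined: x = 3π/4, y = -π/3.
LHS = cos(x+y) ≈ 0.2588
RHS = cos(x) + cos(y) ≈ -0.2071
Since 0.2588 ≠ -0.2071, the equation fails at this point, so it cannot hold for all real values of x and y for which both sides are defined.
The correct expansion is cos(x+y) = cos(x)cos(y) - sin(x)sin(y); cosine is not additive.

Conclusion: No, this is NOT an identity.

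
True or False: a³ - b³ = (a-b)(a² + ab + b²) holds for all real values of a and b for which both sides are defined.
Claim: a³ - b³ = (a-b)(a² + ab + b²).
Reasoning: Expand the right side: (a-b)(a² + ab + b²) = a³ + a²b + ab² - a²b - ab² - b³ = a³ - b³ (the middle terms cancel in pairs).
So the two sides agree for all real values of a and b for which both sides are defined.

Conclusion: True.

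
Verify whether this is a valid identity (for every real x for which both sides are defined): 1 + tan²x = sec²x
Yes, this is an identity.

Claim: 1 + tan²x = sec²x.
Reasoning: Start from sin²x + cos²x = 1 and divide every term by cos²x (allowed wherever tan x and sec x are defined): tan²x + 1 = 1/cos²x = sec²x.
So the two sides agree for every real x for which both sides are defined.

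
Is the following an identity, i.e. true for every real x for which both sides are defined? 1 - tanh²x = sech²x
Yes, this is an identity.

Claim: 1 - tanh²x = sech²x.
Reasoning: Divide cosh²x - sinh²x = 1 through by cosh²x (never zero): 1 - tanh²x = 1/cosh²x = sech²x.
So the two sides agree for every real x for which both sides are defined.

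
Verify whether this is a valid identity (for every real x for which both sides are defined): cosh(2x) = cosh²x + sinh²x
Yes, this is an identity.

Claim: cosh(2x) = cosh²x + sinh²x.
Reasoning: cosh²x = (e^(2x) + 2 + e^(-2x))/4 and sinh²x = (e^(2x) - 2 + e^(-2x))/4. Adding gives (2e^(2x) + 2e^(-2x))/4 = (e^(2x) + e^(-2x))/2 = cosh(2x).
So the two sides agree for every real x for which both sides are defined.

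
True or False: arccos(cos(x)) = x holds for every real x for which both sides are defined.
False.

Claim: arccos(cos(x)) = x.
Test a specific point where both sides are defined: x = -π/6.
LHS = arccos(cos(x)) ≈ 0.5236
RHS = x ≈ -0.5236
Since 0.5236 ≠ -0.5236, the equation fails at this point, so it cannot hold for every real x for which both sides are defined.
arccos only returns values in [0, π], so arccos(cos(x)) = x holds only for x in that interval, not for all real x.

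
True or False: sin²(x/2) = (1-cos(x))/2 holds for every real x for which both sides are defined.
True.

Claim: sin²(x/2) = (1-cos(x))/2.
Reasoning: Use cos(2θ) = 1 - 2sin²θ with θ = x/2: cos(x) = 1 - 2sin²(x/2). Solving for sin²(x/2) gives (1 - cos(x))/2.
So the two sides agree for every real x for which both sides are defined.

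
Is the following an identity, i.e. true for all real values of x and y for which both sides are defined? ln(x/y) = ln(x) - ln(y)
Yes, this is an identity.

Claim: ln(x/y) = ln(x) - ln(y).
Reasoning: Both sides are simultaneously defined only when x, y > 0. Write x = e^p, y = e^q. Then x/y = e^(p-q), so ln(x/y) = p - q = ln(x) - ln(y).
So the two sides agree for all real values of x and y for which both sides are defined.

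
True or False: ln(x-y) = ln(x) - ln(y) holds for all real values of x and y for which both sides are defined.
False.

Claim: ln(x-y) = ln(x) - ln(y).
Test a specific point where both sides are defined: x = 5, y = 1/2.
LHS = ln(x-y) ≈ 1.5041
RHS = ln(x) - ln(y) ≈ 2.3026
Since 1.5041 ≠ 2.3026, the equation fails at this point, so it cannot hold for all real values of x and y for which both sides are defined.
ln(x) - ln(y) = ln(x/y), not ln(x-y).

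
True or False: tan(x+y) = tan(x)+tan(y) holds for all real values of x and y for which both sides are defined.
Claim: tan(x+y) = tan(x)+tan(y).
Test a specific point where both sides are defined: x = π/3, y = π/3.
LHS = tan(x+y) ≈ -1.7321
RHS = tan(x)+tan(y) ≈ 3.4641
Since -1.7321 ≠ 3.4641, the equation fails at this point, so it cannot hold for all real values of x and y for which both sides are defined.
The correct formula is tan(x+y) = (tan(x) + tan(y))/(1 - tan(x)tan(y)).

Conclusion: False.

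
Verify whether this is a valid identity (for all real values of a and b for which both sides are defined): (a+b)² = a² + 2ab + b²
Claim: (a+b)² = a² + 2ab + b².
Reasoning: Expand: (a+b)² = (a+b)(a+b) = a·a + a·b + b·a + b·b = a² + 2ab + b².
So the two sides agree for all real values of a and b for which both sides are defined.

Conclusion: Yes, this is an identity.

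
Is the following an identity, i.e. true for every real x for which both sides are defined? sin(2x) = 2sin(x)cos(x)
Yes, this is an identity.

Claim: sin(2x) = 2sin(x)cos(x).
Reasoning: Put y = x in the addition formula sin(x+y) = sin(x)cos(y) + cos(x)sin(y): sin(2x) = sin(x)cos(x) + cos(x)sin(x) = 2sin(x)cos(x).
So the two sides agree for every real x for which both sides are defined.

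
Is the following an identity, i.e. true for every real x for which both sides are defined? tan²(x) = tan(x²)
Claim: tan²(x) = tan(x²).
Test a specific point where both sides are defined: x = -π/6.
LHS = tan²(x) ≈ 0.3333
RHS = tan(x²) ≈ 0.2812
Since 0.3333 ≠ 0.2812, the equation fails at this point, so it cannot hold for every real x for which both sides are defined.
tan²(x) means (tan x)², squaring the output; tan(x²) squares the input. These are different functions.

Conclusion: No, this is NOT an identity.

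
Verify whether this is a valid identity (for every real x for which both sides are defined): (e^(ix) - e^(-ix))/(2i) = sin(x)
Yes, this is an identity.

Claim: (e^(ix) - e^(-ix))/(2i) = sin(x).
Reasoning: By Euler's formula e^(ix) = cos(x) + i·sin(x) and e^(-ix) = cos(x) - i·sin(x). Subtracting cancels the cosine terms: e^(ix) - e^(-ix) = 2i·sin(x); divide by 2i.
So the two sides agree for every real x for which both sides are defined.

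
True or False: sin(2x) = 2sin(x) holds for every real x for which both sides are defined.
Claim: sin(2x) = 2sin(x).
Test a specific point where both sides are defined: x = π/2.
LHS = sin(2x) ≈ 0.0000
RHS = 2sin(x) ≈ 2.0000
Since 0.0000 ≠ 2.0000, the equation fails at this point, so it cannot hold for every real x for which both sides are defined.
The correct double-angle formula is sin(2x) = 2sin(x)cos(x).

Conclusion: False.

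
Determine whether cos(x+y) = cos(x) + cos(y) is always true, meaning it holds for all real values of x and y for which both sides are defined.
No, this is NOT an identity.

Claim: cos(x+y) = cos(x) + cos(y).
Test a specific point where both sides are defined: x = π, y = π.
LHS = cos(x+y) ≈ 1.0000
RHS = cos(x) + cos(y) ≈ -2.0000
Since 1.0000 ≠ -2.0000, the equation fails at this point, so it cannot hold for all real values of x and y for which both sides are defined.
The correct expansion is cos(x+y) = cos(x)cos(y) - sin(x)sin(y); cosine is not additive.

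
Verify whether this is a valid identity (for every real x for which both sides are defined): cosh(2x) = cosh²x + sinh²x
Claim: cosh(2x) = cosh²x + sinh²x.
Reasoning: cosh²x = (e^(2x) + 2 + e^(-2x))/4 and sinh²x = (e^(2x) - 2 + e^(-2x))/4. Adding gives (2e^(2x) + 2e^(-2x))/4 = (e^(2x) + e^(-2x))/2 = cosh(2x).
So the two sides agree for every real x for which both sides are defined.

Conclusion: Yes, this is an identity.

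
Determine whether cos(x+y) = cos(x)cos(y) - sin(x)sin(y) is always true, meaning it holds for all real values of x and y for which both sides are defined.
Yes, this is an identity.

Claim: cos(x+y) = cos(x)cos(y) - sin(x)sin(y).
Reasoning: By Euler's formula e^(i(x+y)) = e^(ix)·e^(iy) = (cos x + i·sin x)(cos y + i·sin y). The real part of the left side is cos(x+y); the real part of the product is cos(x)cos(y) - sin(x)sin(y) (since i·i = -1).
So the two sides agree for all real values of x and y for which both sides are defined.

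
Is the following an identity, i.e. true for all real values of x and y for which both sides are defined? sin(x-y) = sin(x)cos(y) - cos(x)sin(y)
Yes, this is an identity.

Claim: sin(x-y) = sin(x)cos(y) - cos(x)sin(y).
Reasoning: Replace y by -y in sin(x+y) = sin(x)cos(y) + cos(x)sin(y) and use cos(-y) = cos(y), sin(-y) = -sin(y): sin(x-y) = sin(x)cos(y) - cos(x)sin(y).
So the two sides agree for all real values of x and y for which both sides are defined.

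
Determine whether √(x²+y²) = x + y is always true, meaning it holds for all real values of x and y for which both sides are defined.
No, this is NOT an identity.

Claim: √(x²+y²) = x + y.
Test a specific point where both sides are defined: x = -1, y = -3.
LHS = √(x²+y²) ≈ 3.1623
RHS = x + y ≈ -4.0000
Since 3.1623 ≠ -4.0000, the equation fails at this point, so it cannot hold for all real values of x and y for which both sides are defined.
(x+y)² = x² + 2xy + y², not x² + y², so the square root does not split this way.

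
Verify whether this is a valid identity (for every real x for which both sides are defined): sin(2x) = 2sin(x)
Claim: sin(2x) = 2sin(x).
Test a specific point where both sides are defined: x = 2π/3.
LHS = sin(2x) ≈ -0.8660
RHS = 2sin(x) ≈ 1.7321
Since -0.8660 ≠ 1.7321, the equation fails at this point, so it cannot hold for every real x for which both sides are defined.
The correct double-angle formula is sin(2x) = 2sin(x)cos(x).

Conclusion: No, this is NOT an identity.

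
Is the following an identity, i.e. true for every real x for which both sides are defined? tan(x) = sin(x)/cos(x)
Yes, this is an identity.

Claim: tan(x) = sin(x)/cos(x).
Reasoning: For an angle x whose terminal point on the unit circle is (cos x, sin x), tan(x) is defined as the ratio (second coordinate)/(first coordinate) = sin(x)/cos(x), wherever cos(x) ≠ 0.
So the two sides agree for every real x for which both sides are defined.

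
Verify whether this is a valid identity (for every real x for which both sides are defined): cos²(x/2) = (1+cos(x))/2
Yes, this is an identity.

Claim: cos²(x/2) = (1+cos(x))/2.
Reasoning: Use cos(2θ) = 2cos²θ - 1 with θ = x/2: cos(x) = 2cos²(x/2) - 1. Solving for cos²(x/2) gives (1 + cos(x))/2.
So the two sides agree for every real x for which both sides are defined.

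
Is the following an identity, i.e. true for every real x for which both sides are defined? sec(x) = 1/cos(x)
Yes, this is an identity.

Claim: sec(x) = 1/cos(x).
Reasoning: sec(x) is by definition the reciprocal of cos(x), wherever cos(x) ≠ 0.
So the two sides agree for every real x for which both sides are defined.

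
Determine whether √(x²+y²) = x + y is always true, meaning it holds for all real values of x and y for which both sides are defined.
No, this is NOT an identity.

Claim: √(x²+y²) = x + y.
Test a specific point where both sides are defined: x = 4, y = -1.
LHS = √(x²+y²) ≈ 4.1231
RHS = x + y ≈ 3.0000
Since 4.1231 ≠ 3.0000, the equation fails at this point, so it cannot hold for all real values of x and y for which both sides are defined.
(x+y)² = x² + 2xy + y², not x² + y², so the square root does not split this way.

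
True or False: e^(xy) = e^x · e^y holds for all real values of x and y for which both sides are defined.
Claim: e^(xy) = e^x · e^y.
Test a specific point where both sides are defined: x = 5, y = -1.
LHS = e^(xy) ≈ 0.0067
RHS = e^x · e^y ≈ 54.5982
Since 0.0067 ≠ 54.5982, the equation fails at this point, so it cannot hold for all real values of x and y for which both sides are defined.
e^x · e^y = e^(x+y), not e^(xy).

Conclusion: False.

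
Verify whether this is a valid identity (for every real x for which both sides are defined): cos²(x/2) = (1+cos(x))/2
Claim: cos²(x/2) = (1+cos(x))/2.
Reasoning: Use cos(2θ) = 2cos²θ - 1 with θ = x/2: cos(x) = 2cos²(x/2) - 1. Solving for cos²(x/2) gives (1 + cos(x))/2.
So the two sides agree for every real x for which both sides are defined.

Conclusion: Yes, this is an identity.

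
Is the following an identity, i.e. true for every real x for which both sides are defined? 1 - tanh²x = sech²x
Claim: 1 - tanh²x = sech²x.
Reasoning: Divide cosh²x - sinh²x = 1 through by cosh²x (never zero): 1 - tanh²x = 1/cosh²x = sech²x.
So the two sides agree for every real x for which both sides are defined.

Conclusion: Yes, this is an identity.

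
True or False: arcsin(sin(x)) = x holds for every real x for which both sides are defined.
Claim: arcsin(sin(x)) = x.
Test a specific point where both sides are defined: x = 3π/4.
LHS = arcsin(sin(x)) ≈ 0.7854
RHS = x ≈ 2.3562
Since 0.7854 ≠ 2.3562, the equation fails at this point, so it cannot hold for every real x for which both sides are defined.
arcsin only returns values in [-π/2, π/2], so arcsin(sin(x)) = x holds only for x in that interval, not for all real x.

Conclusion: False.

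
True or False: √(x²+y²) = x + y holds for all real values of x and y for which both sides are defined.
False.

Claim: √(x²+y²) = x + y.
Test a specific point where both sides are defined: x = 1, y = 1.
LHS = √(x²+y²) ≈ 1.4142
RHS = x + y ≈ 2.0000
Since 1.4142 ≠ 2.0000, the equation fails at this point, so it cannot hold for all real values of x and y for which both sides are defined.
(x+y)² = x² + 2xy + y², not x² + y², so the square root does not split this way.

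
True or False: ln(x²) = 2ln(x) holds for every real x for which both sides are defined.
True.

Claim: ln(x²) = 2ln(x).
Reasoning: The right side requires x > 0. For x > 0, x² = (e^(ln x))² = e^(2ln x), so ln(x²) = 2ln(x). (For x < 0 the right side is undefined, so those values are outside the claim.)
So the two sides agree for every real x for which both sides are defined.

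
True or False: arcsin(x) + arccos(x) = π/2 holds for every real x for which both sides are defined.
True.

Claim: arcsin(x) + arccos(x) = π/2.
Reasoning: Both sides are defined for -1 ≤ x ≤ 1. Let θ = arcsin(x), so sin θ = x and θ ∈ [-π/2, π/2]. Then cos(π/2 - θ) = sin θ = x and π/2 - θ ∈ [0, π], which is exactly the range of arccos, so arccos(x) = π/2 - θ. Adding: arcsin(x) + arccos(x) = θ + (π/2 - θ) = π/2.
So the two sides agree for every real x for which both sides are defined.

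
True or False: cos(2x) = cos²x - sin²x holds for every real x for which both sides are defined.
Claim: cos(2x) = cos²x - sin²x.
Reasoning: Put y = x in the addition formula cos(x+y) = cos(x)cos(y) - sin(x)sin(y): cos(2x) = cos²x - sin²x.
So the two sides agree for every real x for which both sides are defined.

Conclusion: True.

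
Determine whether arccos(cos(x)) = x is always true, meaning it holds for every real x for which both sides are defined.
Claim: arccos(cos(x)) = x.
Test a specific point where both sides are defined: x = -π/2.
LHS = arccos(cos(x)) ≈ 1.5708
RHS = x ≈ -1.5708
Since 1.5708 ≠ -1.5708, the equation fails at this point, so it cannot hold for every real x for which both sides are defined.
arccos only returns values in [0, π], so arccos(cos(x)) = x holds only for x in that interval, not for all real x.

Conclusion: No, this is NOT an identity.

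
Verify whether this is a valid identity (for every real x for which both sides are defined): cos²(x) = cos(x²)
Claim: cos²(x) = cos(x²).
Test a specific point where both sides are defined: x = π/4.
LHS = cos²(x) ≈ 0.5000
RHS = cos(x²) ≈ 0.8157
Since 0.5000 ≠ 0.8157, the equation fails at this point, so it cannot hold for every real x for which both sides are defined.
cos²(x) means (cos x)², squaring the output; cos(x²) squares the input. These are different functions.

Conclusion: No, this is NOT an identity.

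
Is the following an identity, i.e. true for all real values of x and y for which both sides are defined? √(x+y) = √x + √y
Claim: √(x+y) = √x + √y.
Test a specific point where both sides are defined: x = 3, y = 3/2.
LHS = √(x+y) ≈ 2.1213
RHS = √x + √y ≈ 2.9568
Since 2.1213 ≠ 2.9568, the equation fails at this point, so it cannot hold for all real values of x and y for which both sides are defined.
Squaring the right side gives x + 2√(xy) + y, not x + y.

Conclusion: No, this is NOT an identity.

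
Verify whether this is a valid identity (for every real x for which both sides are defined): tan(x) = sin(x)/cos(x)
Claim: tan(x) = sin(x)/cos(x).
Reasoning: For an angle x whose terminal point on the unit circle is (cos x, sin x), tan(x) is defined as the ratio (second coordinate)/(first coordinate) = sin(x)/cos(x), wherever cos(x) ≠ 0.
So the two sides agree for every real x for which both sides are defined.

Conclusion: Yes, this is an identity.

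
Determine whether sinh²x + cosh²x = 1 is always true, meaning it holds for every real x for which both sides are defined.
Claim: sinh²x + cosh²x = 1.
Test a specific point where both sides are defined: x = 4.
LHS = sinh²x + cosh²x ≈ 1490.4792
RHS = 1 ≈ 1.0000
Since 1490.4792 ≠ 1.0000, the equation fails at this point, so it cannot hold for every real x for which both sides are defined.
The correct hyperbolic identity is cosh²x - sinh²x = 1 (a difference); the sum sinh²x + cosh²x equals cosh(2x).

Conclusion: No, this is NOT an identity.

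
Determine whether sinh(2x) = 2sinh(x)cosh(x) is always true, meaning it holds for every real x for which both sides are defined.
Yes, this is an identity.

Claim: sinh(2x) = 2sinh(x)cosh(x).
Reasoning: 2sinh(x)cosh(x) = 2 · (e^x - e^-x)/2 · (e^x + e^-x)/2 = (e^(2x) - e^(-2x))/2 = sinh(2x).
So the two sides agree for every real x for which both sides are defined.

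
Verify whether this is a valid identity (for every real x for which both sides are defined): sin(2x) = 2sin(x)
No, this is NOT an identity.

Claim: sin(2x) = 2sin(x).
Test a specific point where both sides are defined: x = 2π/3.
LHS = sin(2x) ≈ -0.8660
RHS = 2sin(x) ≈ 1.7321
Since -0.8660 ≠ 1.7321, the equation fails at this point, so it cannot hold for every real x for which both sides are defined.
The correct double-angle formula is sin(2x) = 2sin(x)cos(x).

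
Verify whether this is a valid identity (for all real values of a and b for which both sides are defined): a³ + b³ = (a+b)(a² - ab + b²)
Yes, this is an identity.

Claim: a³ + b³ = (a+b)(a² - ab + b²).
Reasoning: Expand the right side: (a+b)(a² - ab + b²) = a³ - a²b + ab² + a²b - ab² + b³ = a³ + b³ (the middle terms cancel in pairs).
So the two sides agree for all real values of a and b for which both sides are defined.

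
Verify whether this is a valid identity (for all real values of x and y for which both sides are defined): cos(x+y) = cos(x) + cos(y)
No, this is NOT an identity.

Claim: cos(x+y) = cos(x) + cos(y).
Test a specific point where both sides are defined: x = 2π/3, y = -π/3.
LHS = cos(x+y) ≈ 0.5000
RHS = cos(x) + cos(y) ≈ 0.0000
Since 0.5000 ≠ 0.0000, the equation fails at this point, so it cannot hold for all real values of x and y for which both sides are defined.
The correct expansion is cos(x+y) = cos(x)cos(y) - sin(x)sin(y); cosine is not additive.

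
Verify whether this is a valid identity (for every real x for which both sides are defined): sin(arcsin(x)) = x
Yes, this is an identity.

Claim: sin(arcsin(x)) = x.
Reasoning: For -1 ≤ x ≤ 1 (where arcsin is defined), arcsin(x) is by definition an angle whose sine equals x. Taking the sine of that angle returns x. (Note the other order, arcsin(sin x) = x, is NOT an identity.)
So the two sides agree for every real x for which both sides are defined.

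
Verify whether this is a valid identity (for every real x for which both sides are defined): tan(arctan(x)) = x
Claim: tan(arctan(x)) = x.
Reasoning: For every real x, arctan(x) is by definition the angle in (-π/2, π/2) whose tangent equals x. Taking the tangent of that angle returns x.
So the two sides agree for every real x for which both sides are defined.

Conclusion: Yes, this is an identity.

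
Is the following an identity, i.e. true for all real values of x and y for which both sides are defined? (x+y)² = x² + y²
No, this is NOT an identity.

Claim: (x+y)² = x² + y².
Test a specific point where both sides are defined: x = 1, y = -1.
LHS = (x+y)² ≈ 0.0000
RHS = x² + y² ≈ 2.0000
Since 0.0000 ≠ 2.0000, the equation fails at this point, so it cannot hold for all real values of x and y for which both sides are defined.
The correct expansion is (x+y)² = x² + 2xy + y²; the cross term 2xy is missing.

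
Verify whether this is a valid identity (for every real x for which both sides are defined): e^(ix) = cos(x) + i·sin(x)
Yes, this is an identity.

Claim: e^(ix) = cos(x) + i·sin(x).
Reasoning: Euler's formula. Expand e^(ix) = Σ (ix)^k / k!. Since i² = -1, the even-k terms are Σ (-1)^m x^(2m)/(2m)! = cos(x) and the odd-k terms are i · Σ (-1)^m x^(2m+1)/(2m+1)! = i·sin(x).
So the two sides agree for every real x for which both sides are defined.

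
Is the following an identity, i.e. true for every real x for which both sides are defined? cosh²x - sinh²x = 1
Claim: cosh²x - sinh²x = 1.
Reasoning: With cosh(x) = (e^x + e^-x)/2 and sinh(x) = (e^x - e^-x)/2: cosh²x = (e^(2x) + 2 + e^(-2x))/4 and sinh²x = (e^(2x) - 2 + e^(-2x))/4. Subtracting leaves 4/4 = 1.
So the two sides agree for every real x for which both sides are defined.

Conclusion: Yes, this is an identity.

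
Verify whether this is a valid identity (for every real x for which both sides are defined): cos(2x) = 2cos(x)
Claim: cos(2x) = 2cos(x).
Test a specific point where both sides are defined: x = -π/3.
LHS = cos(2x) ≈ -0.5000
RHS = 2cos(x) ≈ 1.0000
Since -0.5000 ≠ 1.0000, the equation fails at this point, so it cannot hold for every real x for which both sides are defined.
The correct double-angle formula is cos(2x) = cos²x - sin²x.

Conclusion: No, this is NOT an identity.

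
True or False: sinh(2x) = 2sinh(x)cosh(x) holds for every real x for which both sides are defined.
Claim: sinh(2x) = 2sinh(x)cosh(x).
Reasoning: 2sinh(x)cosh(x) = 2 · (e^x - e^-x)/2 · (e^x + e^-x)/2 = (e^(2x) - e^(-2x))/2 = sinh(2x).
So the two sides agree for every real x for which both sides are defined.

Conclusion: True.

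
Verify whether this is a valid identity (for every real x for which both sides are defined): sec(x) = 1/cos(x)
Claim: sec(x) = 1/cos(x).
Reasoning: sec(x) is by definition the reciprocal of cos(x), wherever cos(x) ≠ 0.
So the two sides agree for every real x for which both sides are defined.

Conclusion: Yes, this is an identity.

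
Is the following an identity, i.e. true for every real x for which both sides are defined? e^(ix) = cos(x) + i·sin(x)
Yes, this is an identity.

Claim: e^(ix) = cos(x) + i·sin(x).
Reasoning: Euler's formula. Expand e^(ix) = Σ (ix)^k / k!. Since i² = -1, the even-k terms are Σ (-1)^m x^(2m)/(2m)! = cos(x) and the odd-k terms are i · Σ (-1)^m x^(2m+1)/(2m+1)! = i·sin(x).
So the two sides agree for every real x for which both sides are defined.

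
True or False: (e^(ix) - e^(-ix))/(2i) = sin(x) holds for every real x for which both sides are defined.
True.

Claim: (e^(ix) - e^(-ix))/(2i) = sin(x).
Reasoning: By Euler's formula e^(ix) = cos(x) + i·sin(x) and e^(-ix) = cos(x) - i·sin(x). Subtracting cancels the cosine terms: e^(ix) - e^(-ix) = 2i·sin(x); divide by 2i.
So the two sides agree for every real x for which both sides are defined.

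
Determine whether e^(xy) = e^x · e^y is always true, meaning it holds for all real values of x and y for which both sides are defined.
Claim: e^(xy) = e^x · e^y.
Test a specific point where both sides are defined: x = 1/2, y = 3/2.
LHS = e^(xy) ≈ 2.1170
RHS = e^x · e^y ≈ 7.3891
Since 2.1170 ≠ 7.3891, the equation fails at this point, so it cannot hold for all real values of x and y for which both sides are defined.
e^x · e^y = e^(x+y), not e^(xy).

Conclusion: No, this is NOT an identity.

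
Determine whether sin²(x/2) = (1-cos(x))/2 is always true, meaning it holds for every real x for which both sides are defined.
Yes, this is an identity.

Claim: sin²(x/2) = (1-cos(x))/2.
Reasoning: Use cos(2θ) = 1 - 2sin²θ with θ = x/2: cos(x) = 1 - 2sin²(x/2). Solving for sin²(x/2) gives (1 - cos(x))/2.
So the two sides agree for every real x for which both sides are defined.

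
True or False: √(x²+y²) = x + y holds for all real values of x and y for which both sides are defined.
False.

Claim: √(x²+y²) = x + y.
Test a specific point where both sides are defined: x = 3, y = -2.
LHS = √(x²+y²) ≈ 3.6056
RHS = x + y ≈ 1.0000
Since 3.6056 ≠ 1.0000, the equation fails at this point, so it cannot hold for all real values of x and y for which both sides are defined.
(x+y)² = x² + 2xy + y², not x² + y², so the square root does not split this way.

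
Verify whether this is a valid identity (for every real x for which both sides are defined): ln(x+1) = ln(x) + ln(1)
Claim: ln(x+1) = ln(x) + ln(1).
Test a specific point where both sides are defined: x = 3/2.
LHS = ln(x+1) ≈ 0.9163
RHS = ln(x) + ln(1) ≈ 0.4055
Since 0.9163 ≠ 0.4055, the equation fails at this point, so it cannot hold for every real x for which both sides are defined.
ln(1) = 0, so the right side is just ln(x), which differs from ln(x+1).

Conclusion: No, this is NOT an identity.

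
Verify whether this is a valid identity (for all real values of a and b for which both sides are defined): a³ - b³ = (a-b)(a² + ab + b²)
Claim: a³ - b³ = (a-b)(a² + ab + b²).
Reasoning: Expand the right side: (a-b)(a² + ab + b²) = a³ + a²b + ab² - a²b - ab² - b³ = a³ - b³ (the middle terms cancel in pairs).
So the two sides agree for all real values of a and b for which both sides are defined.

Conclusion: Yes, this is an identity.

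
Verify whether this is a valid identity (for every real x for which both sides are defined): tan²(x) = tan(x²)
No, this is NOT an identity.

Claim: tan²(x) = tan(x²).
Test a specific point where both sides are defined: x = π/6.
LHS = tan²(x) ≈ 0.3333
RHS = tan(x²) ≈ 0.2812
Since 0.3333 ≠ 0.2812, the equation fails at this point, so it cannot hold for every real x for which both sides are defined.
tan²(x) means (tan x)², squaring the output; tan(x²) squares the input. These are different functions.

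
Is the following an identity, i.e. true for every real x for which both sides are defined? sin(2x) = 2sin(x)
No, this is NOT an identity.

Claim: sin(2x) = 2sin(x).
Test a specific point where both sides are defined: x = -π/2.
LHS = sin(2x) ≈ 0.0000
RHS = 2sin(x) ≈ -2.0000
Since 0.0000 ≠ -2.0000, the equation fails at this point, so it cannot hold for every real x for which both sides are defined.
The correct double-angle formula is sin(2x) = 2sin(x)cos(x).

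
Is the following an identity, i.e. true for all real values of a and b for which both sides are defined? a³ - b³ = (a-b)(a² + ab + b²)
Claim: a³ - b³ = (a-b)(a² + ab + b²).
Reasoning: Expand the right side: (a-b)(a² + ab + b²) = a³ + a²b + ab² - a²b - ab² - b³ = a³ - b³ (the middle terms cancel in pairs).
So the two sides agree for all real values of a and b for which both sides are defined.

Conclusion: Yes, this is an identity.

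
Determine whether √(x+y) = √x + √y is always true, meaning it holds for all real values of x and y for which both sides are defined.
Claim: √(x+y) = √x + √y.
Test a specific point where both sides are defined: x = 4, y = 3/2.
LHS = √(x+y) ≈ 2.3452
RHS = √x + √y ≈ 3.2247
Since 2.3452 ≠ 3.2247, the equation fails at this point, so it cannot hold for all real values of x and y for which both sides are defined.
Squaring the right side gives x + 2√(xy) + y, not x + y.

Conclusion: No, this is NOT an identity.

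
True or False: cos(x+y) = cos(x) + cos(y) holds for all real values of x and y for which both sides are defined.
Claim: cos(x+y) = cos(x) + cos(y).
Test a specific point where both sides are defined: x = π/3, y = -π/2.
LHS = cos(x+y) ≈ 0.8660
RHS = cos(x) + cos(y) ≈ 0.5000
Since 0.8660 ≠ 0.5000, the equation fails at this point, so it cannot hold for all real values of x and y for which both sides are defined.
The correct expansion is cos(x+y) = cos(x)cos(y) - sin(x)sin(y); cosine is not additive.

Conclusion: False.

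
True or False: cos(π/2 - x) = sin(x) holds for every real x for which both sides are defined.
True.

Claim: cos(π/2 - x) = sin(x).
Reasoning: Use cos(u - v) = cos(u)cos(v) + sin(u)sin(v) with u = π/2, v = x: cos(π/2)cos(x) + sin(π/2)sin(x) = 0·cos(x) + 1·sin(x) = sin(x).
So the two sides agree for every real x for which both sides are defined.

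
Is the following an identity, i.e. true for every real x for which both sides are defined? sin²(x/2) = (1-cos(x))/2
Claim: sin²(x/2) = (1-cos(x))/2.
Reasoning: Use cos(2θ) = 1 - 2sin²θ with θ = x/2: cos(x) = 1 - 2sin²(x/2). Solving for sin²(x/2) gives (1 - cos(x))/2.
So the two sides agree for every real x for which both sides are defined.

Conclusion: Yes, this is an identity.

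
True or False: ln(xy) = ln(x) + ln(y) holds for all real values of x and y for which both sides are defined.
True.

Claim: ln(xy) = ln(x) + ln(y).
Reasoning: Both sides are simultaneously defined only when x, y > 0. Write x = e^p, y = e^q (p = ln x, q = ln y). Then xy = e^p · e^q = e^(p+q), so ln(xy) = p + q = ln(x) + ln(y).
So the two sides agree for all real values of x and y for which both sides are defined.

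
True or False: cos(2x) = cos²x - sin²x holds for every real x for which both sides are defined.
Claim: cos(2x) = cos²x - sin²x.
Reasoning: Put y = x in the addition formula cos(x+y) = cos(x)cos(y) - sin(x)sin(y): cos(2x) = cos²x - sin²x.
So the two sides agree for every real x for which both sides are defined.

Conclusion: True.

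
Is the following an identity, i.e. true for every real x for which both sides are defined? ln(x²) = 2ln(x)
Claim: ln(x²) = 2ln(x).
Reasoning: The right side requires x > 0. For x > 0, x² = (e^(ln x))² = e^(2ln x), so ln(x²) = 2ln(x). (For x < 0 the right side is undefined, so those values are outside the claim.)
So the two sides agree for every real x for which both sides are defined.

Conclusion: Yes, this is an identity.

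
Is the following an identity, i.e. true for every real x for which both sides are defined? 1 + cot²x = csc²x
Yes, this is an identity.

Claim: 1 + cot²x = csc²x.
Reasoning: Start from sin²x + cos²x = 1 and divide every term by sin²x (allowed wherever cot x and csc x are defined): 1 + cot²x = 1/sin²x = csc²x.
So the two sides agree for every real x for which both sides are defined.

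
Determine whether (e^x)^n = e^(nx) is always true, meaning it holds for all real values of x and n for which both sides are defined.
Yes, this is an identity.

Claim: (e^x)^n = e^(nx).
Reasoning: e^x is a positive real number, and for a positive base B and real exponent n, B^n = e^(n·ln B). With B = e^x, ln B = x, so (e^x)^n = e^(n·x).
So the two sides agree for all real values of x and n for which both sides are defined.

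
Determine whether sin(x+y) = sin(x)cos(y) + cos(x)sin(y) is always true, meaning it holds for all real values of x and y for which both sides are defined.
Yes, this is an identity.

Claim: sin(x+y) = sin(x)cos(y) + cos(x)sin(y).
Reasoning: By Euler's formula e^(i(x+y)) = e^(ix)·e^(iy) = (cos x + i·sin x)(cos y + i·sin y). The imaginary part of the left side is sin(x+y); the imaginary part of the product is sin(x)cos(y) + cos(x)sin(y).
So the two sides agree for all real values of x and y for which both sides are defined.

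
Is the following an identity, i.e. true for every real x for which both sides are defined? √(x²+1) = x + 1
Claim: √(x²+1) = x + 1.
Test a specific point where both sides are defined: x = -3.
LHS = √(x²+1) ≈ 3.1623
RHS = x + 1 ≈ -2.0000
Since 3.1623 ≠ -2.0000, the equation fails at this point, so it cannot hold for every real x for which both sides are defined.
(x+1)² = x² + 2x + 1 ≠ x² + 1 unless x = 0.

Conclusion: No, this is NOT an identity.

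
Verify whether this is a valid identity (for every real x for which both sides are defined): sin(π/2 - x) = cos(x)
Claim: sin(π/2 - x) = cos(x).
Reasoning: Use sin(u - v) = sin(u)cos(v) - cos(u)sin(v) with u = π/2, v = x: sin(π/2)cos(x) - cos(π/2)sin(x) = 1·cos(x) - 0·sin(x) = cos(x).
So the two sides agree for every real x for which both sides are defined.

Conclusion: Yes, this is an identity.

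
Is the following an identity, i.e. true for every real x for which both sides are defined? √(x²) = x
Claim: √(x²) = x.
Test a specific point where both sides are defined: x = -3.
LHS = √(x²) ≈ 3.0000
RHS = x ≈ -3.0000
Since 3.0000 ≠ -3.0000, the equation fails at this point, so it cannot hold for every real x for which both sides are defined.
√(x²) = |x|, which differs from x whenever x < 0 (both sides are defined for every real x).

Conclusion: No, this is NOT an identity.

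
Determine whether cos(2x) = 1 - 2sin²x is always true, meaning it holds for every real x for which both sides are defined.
Claim: cos(2x) = 1 - 2sin²x.
Reasoning: cos(2x) = cos²x - sin²x. Replace cos²x by 1 - sin²x: (1 - sin²x) - sin²x = 1 - 2sin²x.
So the two sides agree for every real x for which both sides are defined.

Conclusion: Yes, this is an identity.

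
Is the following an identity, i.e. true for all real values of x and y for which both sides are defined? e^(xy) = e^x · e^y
No, this is NOT an identity.

Claim: e^(xy) = e^x · e^y.
Test a specific point where both sides are defined: x = 5, y = 1.
LHS = e^(xy) ≈ 148.4132
RHS = e^x · e^y ≈ 403.4288
Since 148.4132 ≠ 403.4288, the equation fails at this point, so it cannot hold for all real values of x and y for which both sides are defined.
e^x · e^y = e^(x+y), not e^(xy).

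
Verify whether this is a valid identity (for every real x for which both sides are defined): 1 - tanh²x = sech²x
Yes, this is an identity.

Claim: 1 - tanh²x = sech²x.
Reasoning: Divide cosh²x - sinh²x = 1 through by cosh²x (never zero): 1 - tanh²x = 1/cosh²x = sech²x.
So the two sides agree for every real x for which both sides are defined.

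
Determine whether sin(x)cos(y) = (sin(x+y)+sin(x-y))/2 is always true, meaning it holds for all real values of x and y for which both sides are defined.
Yes, this is an identity.

Claim: sin(x)cos(y) = (sin(x+y)+sin(x-y))/2.
Reasoning: sin(x+y) = sin(x)cos(y) + cos(x)sin(y) and sin(x-y) = sin(x)cos(y) - cos(x)sin(y). Adding, sin(x+y) + sin(x-y) = 2sin(x)cos(y); divide by 2.
So the two sides agree for all real values of x and y for which both sides are defined.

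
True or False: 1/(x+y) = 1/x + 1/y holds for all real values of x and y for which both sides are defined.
False.

Claim: 1/(x+y) = 1/x + 1/y.
Test a specific point where both sides are defined: x = 3/2, y = 4.
LHS = 1/(x+y) ≈ 0.1818
RHS = 1/x + 1/y ≈ 0.9167
Since 0.1818 ≠ 0.9167, the equation fails at this point, so it cannot hold for all real values of x and y for which both sides are defined.
1/x + 1/y = (x+y)/(xy), which is not 1/(x+y).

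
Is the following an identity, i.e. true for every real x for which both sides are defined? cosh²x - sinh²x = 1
Yes, this is an identity.

Claim: cosh²x - sinh²x = 1.
Reasoning: With cosh(x) = (e^x + e^-x)/2 and sinh(x) = (e^x - e^-x)/2: cosh²x = (e^(2x) + 2 + e^(-2x))/4 and sinh²x = (e^(2x) - 2 + e^(-2x))/4. Subtracting leaves 4/4 = 1.
So the two sides agree for every real x for which both sides are defined.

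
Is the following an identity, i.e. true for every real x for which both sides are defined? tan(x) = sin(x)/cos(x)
Yes, this is an identity.

Claim: tan(x) = sin(x)/cos(x).
Reasoning: For an angle x whose terminal point on the unit circle is (cos x, sin x), tan(x) is defined as the ratio (second coordinate)/(first coordinate) = sin(x)/cos(x), wherever cos(x) ≠ 0.
So the two sides agree for every real x for which both sides are defined.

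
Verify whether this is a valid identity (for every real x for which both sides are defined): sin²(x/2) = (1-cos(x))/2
Yes, this is an identity.

Claim: sin²(x/2) = (1-cos(x))/2.
Reasoning: Use cos(2θ) = 1 - 2sin²θ with θ = x/2: cos(x) = 1 - 2sin²(x/2). Solving for sin²(x/2) gives (1 - cos(x))/2.
So the two sides agree for every real x for which both sides are defined.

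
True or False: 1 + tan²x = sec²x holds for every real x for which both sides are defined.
Claim: 1 + tan²x = sec²x.
Reasoning: Start from sin²x + cos²x = 1 and divide every term by cos²x (allowed wherever tan x and sec x are defined): tan²x + 1 = 1/cos²x = sec²x.
So the two sides agree for every real x for which both sides are defined.

Conclusion: True.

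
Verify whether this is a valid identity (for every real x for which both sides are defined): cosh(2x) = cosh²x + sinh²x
Claim: cosh(2x) = cosh²x + sinh²x.
Reasoning: cosh²x = (e^(2x) + 2 + e^(-2x))/4 and sinh²x = (e^(2x) - 2 + e^(-2x))/4. Adding gives (2e^(2x) + 2e^(-2x))/4 = (e^(2x) + e^(-2x))/2 = cosh(2x).
So the two sides agree for every real x for which both sides are defined.

Conclusion: Yes, this is an identity.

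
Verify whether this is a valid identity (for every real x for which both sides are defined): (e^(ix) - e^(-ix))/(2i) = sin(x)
Claim: (e^(ix) - e^(-ix))/(2i) = sin(x).
Reasoning: By Euler's formula e^(ix) = cos(x) + i·sin(x) and e^(-ix) = cos(x) - i·sin(x). Subtracting cancels the cosine terms: e^(ix) - e^(-ix) = 2i·sin(x); divide by 2i.
So the two sides agree for every real x for which both sides are defined.

Conclusion: Yes, this is an identity.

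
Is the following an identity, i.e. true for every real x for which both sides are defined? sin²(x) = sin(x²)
No, this is NOT an identity.

Claim: sin²(x) = sin(x²).
Test a specific point where both sides are defined: x = -π/6.
LHS = sin²(x) ≈ 0.2500
RHS = sin(x²) ≈ 0.2707
Since 0.2500 ≠ 0.2707, the equation fails at this point, so it cannot hold for every real x for which both sides are defined.
sin²(x) means (sin x)², squaring the output; sin(x²) squares the input. These are different functions.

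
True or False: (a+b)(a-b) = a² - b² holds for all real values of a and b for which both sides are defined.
True.

Claim: (a+b)(a-b) = a² - b².
Reasoning: Expand: (a+b)(a-b) = a² - ab + ba - b² = a² - b² (the cross terms cancel).
So the two sides agree for all real values of a and b for which both sides are defined.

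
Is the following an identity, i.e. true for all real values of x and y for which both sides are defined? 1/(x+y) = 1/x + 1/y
No, this is NOT an identity.

Claim: 1/(x+y) = 1/x + 1/y.
Test a specific point where both sides are defined: x = 1/2, y = 1/2.
LHS = 1/(x+y) ≈ 1.0000
RHS = 1/x + 1/y ≈ 4.0000
Since 1.0000 ≠ 4.0000, the equation fails at this point, so it cannot hold for all real values of x and y for which both sides are defined.
1/x + 1/y = (x+y)/(xy), which is not 1/(x+y).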